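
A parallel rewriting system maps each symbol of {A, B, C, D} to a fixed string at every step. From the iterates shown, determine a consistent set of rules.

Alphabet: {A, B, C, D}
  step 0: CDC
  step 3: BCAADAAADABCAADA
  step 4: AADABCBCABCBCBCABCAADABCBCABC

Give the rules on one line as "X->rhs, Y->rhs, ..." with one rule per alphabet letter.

  step 3 ⇒ step 4: BCAADAAADABCAADA ⇒ AA·DA·BC·BC·A·BC·BC·BC·A·BC·AA·DA·BC·BC·A·BC
    A ↦ BC
    B ↦ AA
    C ↦ DA
    D ↦ A

A->BC, B->AA, C->DA, D->A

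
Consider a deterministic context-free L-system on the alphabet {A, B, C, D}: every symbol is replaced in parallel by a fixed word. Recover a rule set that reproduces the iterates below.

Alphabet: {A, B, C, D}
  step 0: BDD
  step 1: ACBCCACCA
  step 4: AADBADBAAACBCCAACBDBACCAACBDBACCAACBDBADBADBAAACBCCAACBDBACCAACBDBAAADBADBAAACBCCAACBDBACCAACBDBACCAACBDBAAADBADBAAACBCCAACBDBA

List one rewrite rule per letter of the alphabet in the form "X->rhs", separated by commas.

  step 0 ⇒ step 1: BDD ⇒ ACB·CCA·CCA
    B ↦ ACB
    D ↦ CCA
    A ↦ DBA  (constrained at step 1)
    C ↦ A  (constrained at step 1)

A->DBA, B->ACB, C->A, D->CCA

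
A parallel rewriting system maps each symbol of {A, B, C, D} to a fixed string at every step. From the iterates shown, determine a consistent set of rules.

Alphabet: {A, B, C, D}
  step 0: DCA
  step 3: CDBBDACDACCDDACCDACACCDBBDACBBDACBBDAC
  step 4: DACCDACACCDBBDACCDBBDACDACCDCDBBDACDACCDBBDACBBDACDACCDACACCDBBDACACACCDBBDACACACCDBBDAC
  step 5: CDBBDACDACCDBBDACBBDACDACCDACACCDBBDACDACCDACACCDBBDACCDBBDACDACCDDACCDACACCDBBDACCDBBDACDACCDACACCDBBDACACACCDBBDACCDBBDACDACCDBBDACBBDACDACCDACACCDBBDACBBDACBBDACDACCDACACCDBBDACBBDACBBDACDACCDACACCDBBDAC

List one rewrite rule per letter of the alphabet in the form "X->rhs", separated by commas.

A->BB, B->AC, C->DAC, D->CD

  step 4 ⇒ step 5: DACCDACACCDBBDACCDBBDACDACCDCDBBDACDACCDBBDACBBDACDACCDACACCDBBDACACACCDBBDACACACCDBBDAC ⇒ CD·BB·DAC·DAC·CD·BB·DAC·BB·DAC·DAC·CD·AC·AC·CD·BB·DAC·DAC·CD·AC·AC·CD·BB·DAC·CD·BB·DAC·DAC·CD·DAC·CD·AC·AC·CD·BB·DAC·CD·BB·DAC·DAC·CD·AC·AC·CD·BB·DAC·AC·AC·CD·BB·DAC·CD·BB·DAC·DAC·CD·BB·DAC·BB·DAC·DAC·CD·AC·AC·CD·BB·DAC·BB·DAC·BB·DAC·DAC·CD·AC·AC·CD·BB·DAC·BB·DAC·BB·DAC·DAC·CD·AC·AC·CD·BB·DAC
    A ↦ BB
    B ↦ AC
    C ↦ DAC
    D ↦ CD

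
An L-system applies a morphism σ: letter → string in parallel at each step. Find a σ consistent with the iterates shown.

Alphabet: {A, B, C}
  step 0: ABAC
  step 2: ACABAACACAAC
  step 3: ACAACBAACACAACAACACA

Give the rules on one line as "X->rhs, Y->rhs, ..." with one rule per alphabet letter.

  step 2 ⇒ step 3: ACABAACACAAC ⇒ AC·A·AC·BA·AC·AC·A·AC·A·AC·AC·A
    A ↦ AC
    B ↦ BA
    C ↦ A

A->AC, B->BA, C->A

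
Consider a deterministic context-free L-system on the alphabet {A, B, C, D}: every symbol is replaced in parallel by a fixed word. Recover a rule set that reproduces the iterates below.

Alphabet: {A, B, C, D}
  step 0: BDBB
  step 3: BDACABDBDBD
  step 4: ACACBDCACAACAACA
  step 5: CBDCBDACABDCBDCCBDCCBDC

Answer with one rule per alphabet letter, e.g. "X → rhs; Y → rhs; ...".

A->C, B->A, C->BD, D->CA

  step 4 ⇒ step 5: ACACBDCACAACAACA ⇒ C·BD·C·BD·A·CA·BD·C·BD·C·C·BD·C·C·BD·C
    A ↦ C
    B ↦ A
    C ↦ BD
    D ↦ CA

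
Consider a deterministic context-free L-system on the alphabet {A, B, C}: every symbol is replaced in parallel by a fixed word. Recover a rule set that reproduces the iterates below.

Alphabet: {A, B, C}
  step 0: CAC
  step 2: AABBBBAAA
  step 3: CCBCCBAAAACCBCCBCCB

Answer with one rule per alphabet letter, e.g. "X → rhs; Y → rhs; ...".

A->CCB, B->A, C->BB

  step 2 ⇒ step 3: AABBBBAAA ⇒ CCB·CCB·A·A·A·A·CCB·CCB·CCB
    A ↦ CCB
    B ↦ A
    C ↦ BB  (constrained at step 0)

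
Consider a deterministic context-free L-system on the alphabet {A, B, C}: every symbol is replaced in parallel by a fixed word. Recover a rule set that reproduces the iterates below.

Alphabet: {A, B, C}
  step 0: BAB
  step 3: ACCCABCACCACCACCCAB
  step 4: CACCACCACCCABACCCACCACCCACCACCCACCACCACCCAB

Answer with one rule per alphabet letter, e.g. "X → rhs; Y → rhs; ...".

  step 3 ⇒ step 4: ACCCABCACCACCACCCAB ⇒ C·ACC·ACC·ACC·C·AB·ACC·C·ACC·ACC·C·ACC·ACC·C·ACC·ACC·ACC·C·AB
    A ↦ C
    B ↦ AB
    C ↦ ACC

A->C, B->AB, C->ACC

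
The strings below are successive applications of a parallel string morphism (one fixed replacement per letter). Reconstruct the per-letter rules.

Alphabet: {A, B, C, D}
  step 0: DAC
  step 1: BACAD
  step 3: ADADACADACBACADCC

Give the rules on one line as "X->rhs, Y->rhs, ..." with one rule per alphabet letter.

  step 0 ⇒ step 1: DAC ⇒ B·AC·AD
    A ↦ AC
    C ↦ AD
    D ↦ B
    B ↦ CC  (constrained at step 1)

A->AC, B->CC, C->AD, D->B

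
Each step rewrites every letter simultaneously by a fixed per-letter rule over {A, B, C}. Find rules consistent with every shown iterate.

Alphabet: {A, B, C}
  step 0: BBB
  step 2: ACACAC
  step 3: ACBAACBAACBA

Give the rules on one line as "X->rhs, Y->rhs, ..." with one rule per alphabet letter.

  step 2 ⇒ step 3: ACACAC ⇒ AC·BA·AC·BA·AC·BA
    A ↦ AC
    C ↦ BA
    B ↦ A  (constrained at step 0)

A->AC, B->A, C->BA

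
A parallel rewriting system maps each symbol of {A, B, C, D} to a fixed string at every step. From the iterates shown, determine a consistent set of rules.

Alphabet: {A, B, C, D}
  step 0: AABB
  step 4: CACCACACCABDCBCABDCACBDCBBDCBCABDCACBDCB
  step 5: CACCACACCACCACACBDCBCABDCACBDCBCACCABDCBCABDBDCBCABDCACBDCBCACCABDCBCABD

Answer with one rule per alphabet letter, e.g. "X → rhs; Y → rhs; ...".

  step 4 ⇒ step 5: CACCACACCABDCBCABDCACBDCBBDCBCABDCACBDCB ⇒ CA·C·CA·CA·C·CA·C·CA·CA·C·BD·CB·CA·BD·CA·C·BD·CB·CA·C·CA·BD·CB·CA·BD·BD·CB·CA·BD·CA·C·BD·CB·CA·C·CA·BD·CB·CA·BD
    A ↦ C
    B ↦ BD
    C ↦ CA
    D ↦ CB

A->C, B->BD, C->CA, D->CB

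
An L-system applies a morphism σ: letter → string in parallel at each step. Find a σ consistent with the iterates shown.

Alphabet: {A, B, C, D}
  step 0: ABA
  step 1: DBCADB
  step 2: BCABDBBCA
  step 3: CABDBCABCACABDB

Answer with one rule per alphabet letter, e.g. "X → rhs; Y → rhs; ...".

A->DB, B->CA, C->B, D->B

  step 2 ⇒ step 3: BCABDBBCA ⇒ CA·B·DB·CA·B·CA·CA·B·DB
    A ↦ DB
    B ↦ CA
    C ↦ B
    D ↦ B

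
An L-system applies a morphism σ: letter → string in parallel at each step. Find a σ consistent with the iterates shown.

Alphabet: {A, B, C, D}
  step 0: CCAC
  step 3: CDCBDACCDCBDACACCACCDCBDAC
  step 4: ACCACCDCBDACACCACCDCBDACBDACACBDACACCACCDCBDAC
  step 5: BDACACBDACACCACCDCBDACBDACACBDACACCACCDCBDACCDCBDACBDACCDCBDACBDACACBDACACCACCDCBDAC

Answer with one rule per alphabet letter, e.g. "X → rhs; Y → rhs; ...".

  step 4 ⇒ step 5: ACCACCDCBDACACCACCDCBDACBDACACBDACACCACCDCBDAC ⇒ BD·AC·AC·BD·AC·AC·C·AC·CD·C·BD·AC·BD·AC·AC·BD·AC·AC·C·AC·CD·C·BD·AC·CD·C·BD·AC·BD·AC·CD·C·BD·AC·BD·AC·AC·BD·AC·AC·C·AC·CD·C·BD·AC
    A ↦ BD
    B ↦ CD
    C ↦ AC
    D ↦ C

A->BD, B->CD, C->AC, D->C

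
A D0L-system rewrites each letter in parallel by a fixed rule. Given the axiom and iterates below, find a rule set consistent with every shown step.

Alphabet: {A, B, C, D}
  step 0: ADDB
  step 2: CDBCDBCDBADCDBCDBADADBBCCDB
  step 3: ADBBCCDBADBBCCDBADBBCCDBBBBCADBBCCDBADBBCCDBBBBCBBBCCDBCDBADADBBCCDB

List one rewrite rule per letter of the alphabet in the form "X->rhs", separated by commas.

A->B, B->CDB, C->AD, D->BBC

  step 2 ⇒ step 3: CDBCDBCDBADCDBCDBADADBBCCDB ⇒ AD·BBC·CDB·AD·BBC·CDB·AD·BBC·CDB·B·BBC·AD·BBC·CDB·AD·BBC·CDB·B·BBC·B·BBC·CDB·CDB·AD·AD·BBC·CDB
    A ↦ B
    B ↦ CDB
    C ↦ AD
    D ↦ BBC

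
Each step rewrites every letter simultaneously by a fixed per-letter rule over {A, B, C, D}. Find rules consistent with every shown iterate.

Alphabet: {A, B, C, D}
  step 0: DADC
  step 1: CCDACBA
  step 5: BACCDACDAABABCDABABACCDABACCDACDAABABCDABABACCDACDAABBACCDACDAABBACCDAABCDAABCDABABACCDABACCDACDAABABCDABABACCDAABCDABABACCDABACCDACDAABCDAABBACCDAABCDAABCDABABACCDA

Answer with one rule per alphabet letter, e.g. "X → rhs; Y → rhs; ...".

  step 0 ⇒ step 1: DADC ⇒ C·CDA·C·BA
    A ↦ CDA
    C ↦ BA
    D ↦ C
    B ↦ AB  (constrained at step 1)

A->CDA, B->AB, C->BA, D->C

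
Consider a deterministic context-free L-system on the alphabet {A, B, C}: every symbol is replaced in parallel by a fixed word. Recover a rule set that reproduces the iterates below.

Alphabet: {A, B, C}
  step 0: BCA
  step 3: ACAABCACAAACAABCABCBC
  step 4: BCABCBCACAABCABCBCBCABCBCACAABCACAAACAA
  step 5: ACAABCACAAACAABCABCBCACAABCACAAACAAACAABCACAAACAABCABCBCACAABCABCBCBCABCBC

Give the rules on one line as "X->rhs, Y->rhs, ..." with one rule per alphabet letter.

  step 4 ⇒ step 5: BCABCBCACAABCABCBCBCABCBCACAABCACAAACAA ⇒ ACA·A·BC·ACA·A·ACA·A·BC·A·BC·BC·ACA·A·BC·ACA·A·ACA·A·ACA·A·BC·ACA·A·ACA·A·BC·A·BC·BC·ACA·A·BC·A·BC·BC·BC·A·BC·BC
    A ↦ BC
    B ↦ ACA
    C ↦ A

A->BC, B->ACA, C->A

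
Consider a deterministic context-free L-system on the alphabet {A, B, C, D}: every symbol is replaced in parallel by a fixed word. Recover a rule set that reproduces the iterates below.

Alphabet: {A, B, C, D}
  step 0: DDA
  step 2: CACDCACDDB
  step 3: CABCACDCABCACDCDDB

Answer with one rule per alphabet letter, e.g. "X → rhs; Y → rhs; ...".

  step 2 ⇒ step 3: CACDCACDDB ⇒ CA·B·CA·CD·CA·B·CA·CD·CD·DB
    A ↦ B
    B ↦ DB
    C ↦ CA
    D ↦ CD

A->B, B->DB, C->CA, D->CD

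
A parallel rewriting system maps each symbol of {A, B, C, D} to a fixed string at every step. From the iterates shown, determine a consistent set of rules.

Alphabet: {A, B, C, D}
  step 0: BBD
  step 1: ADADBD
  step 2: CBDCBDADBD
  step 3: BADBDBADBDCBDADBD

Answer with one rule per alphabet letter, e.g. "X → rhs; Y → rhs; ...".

  step 2 ⇒ step 3: CBDCBDADBD ⇒ B·AD·BD·B·AD·BD·C·BD·AD·BD
    A ↦ C
    B ↦ AD
    C ↦ B
    D ↦ BD

A->C, B->AD, C->B, D->BD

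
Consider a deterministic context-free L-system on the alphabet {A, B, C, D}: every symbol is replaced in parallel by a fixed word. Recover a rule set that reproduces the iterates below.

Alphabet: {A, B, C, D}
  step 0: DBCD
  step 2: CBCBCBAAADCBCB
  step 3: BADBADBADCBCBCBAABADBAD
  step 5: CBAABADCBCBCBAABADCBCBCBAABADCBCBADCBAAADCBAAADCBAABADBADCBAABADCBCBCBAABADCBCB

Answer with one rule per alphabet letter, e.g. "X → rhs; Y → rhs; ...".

A->CB, B->AD, C->B, D->AA

  step 2 ⇒ step 3: CBCBCBAAADCBCB ⇒ B·AD·B·AD·B·AD·CB·CB·CB·AA·B·AD·B·AD
    A ↦ CB
    B ↦ AD
    C ↦ B
    D ↦ AA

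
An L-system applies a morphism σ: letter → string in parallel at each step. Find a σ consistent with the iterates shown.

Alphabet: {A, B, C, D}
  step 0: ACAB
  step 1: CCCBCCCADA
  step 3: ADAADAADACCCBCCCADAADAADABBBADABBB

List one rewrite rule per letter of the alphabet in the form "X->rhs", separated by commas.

A->CCC, B->ADA, C->B, D->B

  step 0 ⇒ step 1: ACAB ⇒ CCC·B·CCC·ADA
    A ↦ CCC
    B ↦ ADA
    C ↦ B
    D ↦ B  (constrained at step 1)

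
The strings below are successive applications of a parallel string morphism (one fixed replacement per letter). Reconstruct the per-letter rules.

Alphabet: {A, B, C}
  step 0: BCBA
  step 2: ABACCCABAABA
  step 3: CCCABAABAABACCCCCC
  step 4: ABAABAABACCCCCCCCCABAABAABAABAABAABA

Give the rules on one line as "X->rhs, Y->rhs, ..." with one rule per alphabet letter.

A->C, B->C, C->ABA

  step 3 ⇒ step 4: CCCABAABAABACCCCCC ⇒ ABA·ABA·ABA·C·C·C·C·C·C·C·C·C·ABA·ABA·ABA·ABA·ABA·ABA
    A ↦ C
    B ↦ C
    C ↦ ABA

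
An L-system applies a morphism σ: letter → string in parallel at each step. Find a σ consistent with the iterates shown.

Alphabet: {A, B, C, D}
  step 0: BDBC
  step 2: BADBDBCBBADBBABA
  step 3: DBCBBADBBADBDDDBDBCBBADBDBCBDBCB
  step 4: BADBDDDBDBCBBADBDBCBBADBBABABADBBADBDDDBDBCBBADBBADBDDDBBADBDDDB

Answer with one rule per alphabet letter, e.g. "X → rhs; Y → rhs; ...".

  step 3 ⇒ step 4: DBCBBADBBADBDDDBDBCBBADBDBCBDBCB ⇒ BA·DB·DD·DB·DB·CB·BA·DB·DB·CB·BA·DB·BA·BA·BA·DB·BA·DB·DD·DB·DB·CB·BA·DB·BA·DB·DD·DB·BA·DB·DD·DB
    A ↦ CB
    B ↦ DB
    C ↦ DD
    D ↦ BA

A->CB, B->DB, C->DD, D->BA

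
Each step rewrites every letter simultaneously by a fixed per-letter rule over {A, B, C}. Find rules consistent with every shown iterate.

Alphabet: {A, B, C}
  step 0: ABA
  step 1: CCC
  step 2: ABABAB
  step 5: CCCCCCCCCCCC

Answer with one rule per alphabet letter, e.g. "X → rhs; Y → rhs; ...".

  step 1 ⇒ step 2: CCC ⇒ AB·AB·AB
    C ↦ AB
  step 0 ⇒ step 1: ABA ⇒ C·C·C
    A ↦ C
  step 0 ⇒ step 1: ABA ⇒ C·C·C
    B ↦ C

A->C, B->C, C->AB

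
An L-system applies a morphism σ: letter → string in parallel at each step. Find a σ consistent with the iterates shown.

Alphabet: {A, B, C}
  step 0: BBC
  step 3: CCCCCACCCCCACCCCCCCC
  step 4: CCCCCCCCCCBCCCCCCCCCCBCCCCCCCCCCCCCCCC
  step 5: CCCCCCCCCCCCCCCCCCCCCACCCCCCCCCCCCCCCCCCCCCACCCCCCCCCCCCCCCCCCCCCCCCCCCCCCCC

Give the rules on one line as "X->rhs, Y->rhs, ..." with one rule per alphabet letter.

A->B, B->CA, C->CC

  step 4 ⇒ step 5: CCCCCCCCCCBCCCCCCCCCCBCCCCCCCCCCCCCCCC ⇒ CC·CC·CC·CC·CC·CC·CC·CC·CC·CC·CA·CC·CC·CC·CC·CC·CC·CC·CC·CC·CC·CA·CC·CC·CC·CC·CC·CC·CC·CC·CC·CC·CC·CC·CC·CC·CC·CC
    B ↦ CA
    C ↦ CC
  step 3 ⇒ step 4: CCCCCACCCCCACCCCCCCC ⇒ CC·CC·CC·CC·CC·B·CC·CC·CC·CC·CC·B·CC·CC·CC·CC·CC·CC·CC·CC
    A ↦ B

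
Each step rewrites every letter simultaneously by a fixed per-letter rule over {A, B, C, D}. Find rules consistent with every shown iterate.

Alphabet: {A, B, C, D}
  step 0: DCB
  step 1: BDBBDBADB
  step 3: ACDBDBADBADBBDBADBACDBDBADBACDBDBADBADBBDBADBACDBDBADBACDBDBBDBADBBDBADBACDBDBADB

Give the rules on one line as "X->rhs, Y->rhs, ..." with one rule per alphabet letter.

A->ACD, B->ADB, C->BDB, D->BDB

  step 0 ⇒ step 1: DCB ⇒ BDB·BDB·ADB
    B ↦ ADB
    C ↦ BDB
    D ↦ BDB
    A ↦ ACD  (constrained at step 1)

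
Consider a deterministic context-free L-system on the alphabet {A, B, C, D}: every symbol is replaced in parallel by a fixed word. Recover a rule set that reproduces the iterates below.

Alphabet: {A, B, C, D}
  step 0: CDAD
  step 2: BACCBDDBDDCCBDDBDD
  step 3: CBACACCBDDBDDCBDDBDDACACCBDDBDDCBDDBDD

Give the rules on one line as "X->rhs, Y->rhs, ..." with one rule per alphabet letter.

A->B, B->C, C->AC, D->BDD

  step 2 ⇒ step 3: BACCBDDBDDCCBDDBDD ⇒ C·B·AC·AC·C·BDD·BDD·C·BDD·BDD·AC·AC·C·BDD·BDD·C·BDD·BDD
    A ↦ B
    B ↦ C
    C ↦ AC
    D ↦ BDD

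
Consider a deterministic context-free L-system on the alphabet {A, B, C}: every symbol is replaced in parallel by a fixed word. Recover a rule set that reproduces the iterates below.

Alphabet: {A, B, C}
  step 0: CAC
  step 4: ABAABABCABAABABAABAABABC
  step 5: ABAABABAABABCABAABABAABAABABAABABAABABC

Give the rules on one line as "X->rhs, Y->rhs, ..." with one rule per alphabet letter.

  step 4 ⇒ step 5: ABAABABCABAABABAABAABABC ⇒ AB·A·AB·AB·A·AB·A·BC·AB·A·AB·AB·A·AB·A·AB·AB·A·AB·AB·A·AB·A·BC
    A ↦ AB
    B ↦ A
    C ↦ BC

A->AB, B->A, C->BC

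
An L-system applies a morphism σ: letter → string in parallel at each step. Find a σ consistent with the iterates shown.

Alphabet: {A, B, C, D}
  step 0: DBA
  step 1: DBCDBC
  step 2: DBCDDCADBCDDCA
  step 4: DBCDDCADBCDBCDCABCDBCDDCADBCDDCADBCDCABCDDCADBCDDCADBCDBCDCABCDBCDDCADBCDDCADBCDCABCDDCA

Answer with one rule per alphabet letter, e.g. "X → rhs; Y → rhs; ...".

A->BC, B->D, C->DCA, D->DBC

  step 1 ⇒ step 2: DBCDBC ⇒ DBC·D·DCA·DBC·D·DCA
    B ↦ D
    C ↦ DCA
    D ↦ DBC
  step 0 ⇒ step 1: DBA ⇒ DBC·D·BC
    A ↦ BC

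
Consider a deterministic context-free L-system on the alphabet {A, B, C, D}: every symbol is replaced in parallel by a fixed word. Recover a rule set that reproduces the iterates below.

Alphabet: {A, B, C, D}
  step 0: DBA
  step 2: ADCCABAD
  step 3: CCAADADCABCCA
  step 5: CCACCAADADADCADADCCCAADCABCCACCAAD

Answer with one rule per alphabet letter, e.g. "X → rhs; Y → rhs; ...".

  step 2 ⇒ step 3: ADCCABAD ⇒ C·CA·AD·AD·C·AB·C·CA
    A ↦ C
    B ↦ AB
    C ↦ AD
    D ↦ CA

A->C, B->AB, C->AD, D->CA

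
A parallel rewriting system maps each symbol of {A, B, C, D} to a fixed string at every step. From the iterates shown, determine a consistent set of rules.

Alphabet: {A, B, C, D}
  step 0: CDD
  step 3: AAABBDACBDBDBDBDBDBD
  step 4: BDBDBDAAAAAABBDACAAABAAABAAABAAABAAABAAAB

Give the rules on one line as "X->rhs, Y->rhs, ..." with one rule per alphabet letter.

A->BD, B->AAA, C->AC, D->B

  step 3 ⇒ step 4: AAABBDACBDBDBDBDBDBD ⇒ BD·BD·BD·AAA·AAA·B·BD·AC·AAA·B·AAA·B·AAA·B·AAA·B·AAA·B·AAA·B
    A ↦ BD
    B ↦ AAA
    C ↦ AC
    D ↦ B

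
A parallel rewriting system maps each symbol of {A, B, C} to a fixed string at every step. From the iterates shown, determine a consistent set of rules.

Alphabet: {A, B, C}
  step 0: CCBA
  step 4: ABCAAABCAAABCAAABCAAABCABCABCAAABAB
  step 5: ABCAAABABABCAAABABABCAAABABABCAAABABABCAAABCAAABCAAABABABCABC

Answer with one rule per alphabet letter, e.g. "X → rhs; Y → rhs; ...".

  step 4 ⇒ step 5: ABCAAABCAAABCAAABCAAABCABCABCAAABAB ⇒ AB·C·AA·AB·AB·AB·C·AA·AB·AB·AB·C·AA·AB·AB·AB·C·AA·AB·AB·AB·C·AA·AB·C·AA·AB·C·AA·AB·AB·AB·C·AB·C
    A ↦ AB
    B ↦ C
    C ↦ AA

A->AB, B->C, C->AA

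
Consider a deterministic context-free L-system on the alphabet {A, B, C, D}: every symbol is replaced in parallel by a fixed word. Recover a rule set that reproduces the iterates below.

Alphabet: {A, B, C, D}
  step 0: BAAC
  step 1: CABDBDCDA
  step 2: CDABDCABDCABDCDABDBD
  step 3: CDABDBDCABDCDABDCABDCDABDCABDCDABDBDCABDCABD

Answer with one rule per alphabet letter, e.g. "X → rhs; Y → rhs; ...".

A->BD, B->CA, C->CDA, D->BD

  step 2 ⇒ step 3: CDABDCABDCABDCDABDBD ⇒ CDA·BD·BD·CA·BD·CDA·BD·CA·BD·CDA·BD·CA·BD·CDA·BD·BD·CA·BD·CA·BD
    A ↦ BD
    B ↦ CA
    C ↦ CDA
    D ↦ BD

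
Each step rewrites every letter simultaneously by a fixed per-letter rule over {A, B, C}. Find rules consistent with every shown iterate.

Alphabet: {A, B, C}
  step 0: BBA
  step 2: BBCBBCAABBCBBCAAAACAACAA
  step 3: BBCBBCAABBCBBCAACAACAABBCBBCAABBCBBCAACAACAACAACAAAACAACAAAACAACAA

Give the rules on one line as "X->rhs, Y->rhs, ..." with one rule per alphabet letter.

A->CAA, B->BBC, C->AA

  step 2 ⇒ step 3: BBCBBCAABBCBBCAAAACAACAA ⇒ BBC·BBC·AA·BBC·BBC·AA·CAA·CAA·BBC·BBC·AA·BBC·BBC·AA·CAA·CAA·CAA·CAA·AA·CAA·CAA·AA·CAA·CAA
    A ↦ CAA
    B ↦ BBC
    C ↦ AA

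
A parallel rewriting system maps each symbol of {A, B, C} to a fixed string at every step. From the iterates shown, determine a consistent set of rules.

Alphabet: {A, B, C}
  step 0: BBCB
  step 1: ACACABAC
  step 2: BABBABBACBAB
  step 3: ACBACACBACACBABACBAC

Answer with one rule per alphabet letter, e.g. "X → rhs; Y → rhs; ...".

  step 2 ⇒ step 3: BABBABBACBAB ⇒ AC·B·AC·AC·B·AC·AC·B·AB·AC·B·AC
    A ↦ B
    B ↦ AC
    C ↦ AB

A->B, B->AC, C->AB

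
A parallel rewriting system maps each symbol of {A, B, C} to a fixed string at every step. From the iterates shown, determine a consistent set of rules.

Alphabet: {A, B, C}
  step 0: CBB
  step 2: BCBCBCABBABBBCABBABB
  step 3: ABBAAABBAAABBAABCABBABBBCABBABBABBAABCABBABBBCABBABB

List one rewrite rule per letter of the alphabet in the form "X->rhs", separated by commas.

  step 2 ⇒ step 3: BCBCBCABBABBBCABBABB ⇒ ABB·AA·ABB·AA·ABB·AA·BC·ABB·ABB·BC·ABB·ABB·ABB·AA·BC·ABB·ABB·BC·ABB·ABB
    A ↦ BC
    B ↦ ABB
    C ↦ AA

A->BC, B->ABB, C->AA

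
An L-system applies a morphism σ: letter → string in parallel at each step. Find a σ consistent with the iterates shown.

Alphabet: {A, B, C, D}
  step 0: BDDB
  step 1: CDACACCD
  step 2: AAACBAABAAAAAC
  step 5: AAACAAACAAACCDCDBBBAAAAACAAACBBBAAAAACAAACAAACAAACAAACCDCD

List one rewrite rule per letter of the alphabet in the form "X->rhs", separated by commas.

  step 1 ⇒ step 2: CDACACCD ⇒ AA·AC·B·AA·B·AA·AA·AC
    A ↦ B
    C ↦ AA
    D ↦ AC
  step 0 ⇒ step 1: BDDB ⇒ CD·AC·AC·CD
    B ↦ CD

A->B, B->CD, C->AA, D->AC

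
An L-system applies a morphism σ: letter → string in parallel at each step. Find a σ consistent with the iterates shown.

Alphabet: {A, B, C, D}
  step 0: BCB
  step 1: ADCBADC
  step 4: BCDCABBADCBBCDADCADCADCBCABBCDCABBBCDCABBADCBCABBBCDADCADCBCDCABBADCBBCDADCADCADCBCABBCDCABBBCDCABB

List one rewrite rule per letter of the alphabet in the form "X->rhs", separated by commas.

  step 0 ⇒ step 1: BCB ⇒ ADC·B·ADC
    B ↦ ADC
    C ↦ B
    A ↦ BCD  (constrained at step 1)
    D ↦ CAB  (constrained at step 1)

A->BCD, B->ADC, C->B, D->CAB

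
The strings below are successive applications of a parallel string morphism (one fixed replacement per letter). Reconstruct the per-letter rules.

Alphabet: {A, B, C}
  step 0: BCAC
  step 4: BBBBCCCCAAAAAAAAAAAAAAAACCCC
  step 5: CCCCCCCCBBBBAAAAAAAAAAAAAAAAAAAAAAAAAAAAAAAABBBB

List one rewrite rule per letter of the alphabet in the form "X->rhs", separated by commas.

A->AA, B->CC, C->B

  step 4 ⇒ step 5: BBBBCCCCAAAAAAAAAAAAAAAACCCC ⇒ CC·CC·CC·CC·B·B·B·B·AA·AA·AA·AA·AA·AA·AA·AA·AA·AA·AA·AA·AA·AA·AA·AA·B·B·B·B
    A ↦ AA
    B ↦ CC
    C ↦ B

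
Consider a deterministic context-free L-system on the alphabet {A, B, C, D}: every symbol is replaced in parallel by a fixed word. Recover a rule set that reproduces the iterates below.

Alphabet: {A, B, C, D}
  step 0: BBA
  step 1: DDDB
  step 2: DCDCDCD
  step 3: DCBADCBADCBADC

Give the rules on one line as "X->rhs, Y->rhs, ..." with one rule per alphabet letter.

  step 2 ⇒ step 3: DCDCDCD ⇒ DC·BA·DC·BA·DC·BA·DC
    C ↦ BA
    D ↦ DC
  step 0 ⇒ step 1: BBA ⇒ D·D·DB
    A ↦ DB
  step 0 ⇒ step 1: BBA ⇒ D·D·DB
    B ↦ D

A->DB, B->D, C->BA, D->DC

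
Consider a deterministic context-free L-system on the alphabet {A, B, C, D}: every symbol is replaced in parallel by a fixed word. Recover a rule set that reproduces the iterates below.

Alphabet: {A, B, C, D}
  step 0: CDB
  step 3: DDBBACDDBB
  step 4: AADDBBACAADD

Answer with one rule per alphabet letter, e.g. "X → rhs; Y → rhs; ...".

  step 3 ⇒ step 4: DDBBACDDBB ⇒ A·A·D·D·BB·AC·A·A·D·D
    A ↦ BB
    B ↦ D
    C ↦ AC
    D ↦ A

A->BB, B->D, C->AC, D->A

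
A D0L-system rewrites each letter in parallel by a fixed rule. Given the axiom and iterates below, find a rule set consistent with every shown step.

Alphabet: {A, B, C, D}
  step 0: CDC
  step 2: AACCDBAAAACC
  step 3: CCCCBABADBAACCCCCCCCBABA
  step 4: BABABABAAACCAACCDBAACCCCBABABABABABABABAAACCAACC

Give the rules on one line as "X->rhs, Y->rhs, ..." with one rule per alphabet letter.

  step 3 ⇒ step 4: CCCCBABADBAACCCCCCCCBABA ⇒ BA·BA·BA·BA·AA·CC·AA·CC·DB·AA·CC·CC·BA·BA·BA·BA·BA·BA·BA·BA·AA·CC·AA·CC
    A ↦ CC
    B ↦ AA
    C ↦ BA
    D ↦ DB

A->CC, B->AA, C->BA, D->DB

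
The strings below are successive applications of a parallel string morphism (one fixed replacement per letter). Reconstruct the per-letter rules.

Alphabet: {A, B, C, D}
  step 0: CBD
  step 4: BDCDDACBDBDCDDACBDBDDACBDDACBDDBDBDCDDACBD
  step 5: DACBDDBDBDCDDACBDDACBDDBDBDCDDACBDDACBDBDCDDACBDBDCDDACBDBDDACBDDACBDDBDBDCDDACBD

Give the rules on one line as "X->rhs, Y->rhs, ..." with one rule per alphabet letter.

  step 4 ⇒ step 5: BDCDDACBDBDCDDACBDBDDACBDDACBDDBDBDCDDACBD ⇒ DAC·BD·D·BD·BD·C·D·DAC·BD·DAC·BD·D·BD·BD·C·D·DAC·BD·DAC·BD·BD·C·D·DAC·BD·BD·C·D·DAC·BD·BD·DAC·BD·DAC·BD·D·BD·BD·C·D·DAC·BD
    A ↦ C
    B ↦ DAC
    C ↦ D
    D ↦ BD

A->C, B->DAC, C->D, D->BD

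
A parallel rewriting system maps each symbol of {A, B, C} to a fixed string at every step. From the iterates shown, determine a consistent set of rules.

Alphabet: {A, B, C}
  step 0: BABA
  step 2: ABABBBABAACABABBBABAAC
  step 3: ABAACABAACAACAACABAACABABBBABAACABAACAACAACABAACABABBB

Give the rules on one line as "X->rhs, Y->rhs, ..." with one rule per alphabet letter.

  step 2 ⇒ step 3: ABABBBABAACABABBBABAAC ⇒ AB·AAC·AB·AAC·AAC·AAC·AB·AAC·AB·AB·BB·AB·AAC·AB·AAC·AAC·AAC·AB·AAC·AB·AB·BB
    A ↦ AB
    B ↦ AAC
    C ↦ BB

A->AB, B->AAC, C->BB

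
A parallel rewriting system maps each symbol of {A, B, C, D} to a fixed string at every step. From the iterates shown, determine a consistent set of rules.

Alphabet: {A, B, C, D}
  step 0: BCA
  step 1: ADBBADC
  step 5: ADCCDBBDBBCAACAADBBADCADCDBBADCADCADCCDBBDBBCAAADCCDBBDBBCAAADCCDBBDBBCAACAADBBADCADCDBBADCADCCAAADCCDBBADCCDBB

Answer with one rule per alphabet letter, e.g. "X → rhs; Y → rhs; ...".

  step 0 ⇒ step 1: BCA ⇒ A·DBB·ADC
    A ↦ ADC
    B ↦ A
    C ↦ DBB
    D ↦ C  (constrained at step 1)

A->ADC, B->A, C->DBB, D->C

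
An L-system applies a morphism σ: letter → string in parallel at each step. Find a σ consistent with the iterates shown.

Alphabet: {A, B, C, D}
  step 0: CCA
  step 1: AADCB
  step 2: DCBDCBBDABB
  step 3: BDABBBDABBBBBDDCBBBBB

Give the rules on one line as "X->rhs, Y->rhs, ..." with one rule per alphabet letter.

A->DCB, B->BB, C->A, D->BD

  step 2 ⇒ step 3: DCBDCBBDABB ⇒ BD·A·BB·BD·A·BB·BB·BD·DCB·BB·BB
    A ↦ DCB
    B ↦ BB
    C ↦ A
    D ↦ BD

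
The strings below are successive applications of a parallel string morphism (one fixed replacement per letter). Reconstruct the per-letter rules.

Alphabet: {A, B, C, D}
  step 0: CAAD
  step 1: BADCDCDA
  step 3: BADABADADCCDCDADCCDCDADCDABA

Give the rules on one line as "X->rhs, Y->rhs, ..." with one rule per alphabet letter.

  step 0 ⇒ step 1: CAAD ⇒ BA·DC·DC·DA
    A ↦ DC
    C ↦ BA
    D ↦ DA
    B ↦ C  (constrained at step 1)

A->DC, B->C, C->BA, D->DA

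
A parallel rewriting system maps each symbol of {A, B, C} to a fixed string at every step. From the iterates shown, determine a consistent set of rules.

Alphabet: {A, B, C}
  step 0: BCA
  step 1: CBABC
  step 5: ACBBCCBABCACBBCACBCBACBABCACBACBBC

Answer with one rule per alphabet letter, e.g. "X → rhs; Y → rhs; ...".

  step 0 ⇒ step 1: BCA ⇒ CB·A·BC
    A ↦ BC
    B ↦ CB
    C ↦ A

A->BC, B->CB, C->A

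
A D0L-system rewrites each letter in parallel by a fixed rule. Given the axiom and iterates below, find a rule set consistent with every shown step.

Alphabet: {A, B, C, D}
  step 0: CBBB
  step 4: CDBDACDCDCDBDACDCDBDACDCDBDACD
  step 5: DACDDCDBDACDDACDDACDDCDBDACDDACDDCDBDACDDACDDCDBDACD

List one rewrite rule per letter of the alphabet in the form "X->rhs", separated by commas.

A->B, B->D, C->DA, D->CD

  step 4 ⇒ step 5: CDBDACDCDCDBDACDCDBDACDCDBDACD ⇒ DA·CD·D·CD·B·DA·CD·DA·CD·DA·CD·D·CD·B·DA·CD·DA·CD·D·CD·B·DA·CD·DA·CD·D·CD·B·DA·CD
    A ↦ B
    B ↦ D
    C ↦ DA
    D ↦ CD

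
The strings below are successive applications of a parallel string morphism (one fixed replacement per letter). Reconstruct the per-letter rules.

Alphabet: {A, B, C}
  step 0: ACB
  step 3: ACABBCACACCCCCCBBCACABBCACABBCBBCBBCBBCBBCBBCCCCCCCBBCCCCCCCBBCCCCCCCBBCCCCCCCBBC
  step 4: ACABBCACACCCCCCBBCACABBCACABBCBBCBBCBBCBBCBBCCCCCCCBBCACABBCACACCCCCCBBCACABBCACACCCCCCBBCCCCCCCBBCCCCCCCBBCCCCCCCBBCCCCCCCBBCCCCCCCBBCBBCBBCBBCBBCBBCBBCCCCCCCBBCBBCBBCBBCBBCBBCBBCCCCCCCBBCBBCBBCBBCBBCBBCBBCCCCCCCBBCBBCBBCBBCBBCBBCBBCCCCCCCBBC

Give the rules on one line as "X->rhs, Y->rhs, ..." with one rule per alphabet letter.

  step 3 ⇒ step 4: ACABBCACACCCCCCBBCACABBCACABBCBBCBBCBBCBBCBBCCCCCCCBBCCCCCCCBBCCCCCCCBBCCCCCCCBBC ⇒ ACA·BBC·ACA·CCC·CCC·BBC·ACA·BBC·ACA·BBC·BBC·BBC·BBC·BBC·BBC·CCC·CCC·BBC·ACA·BBC·ACA·CCC·CCC·BBC·ACA·BBC·ACA·CCC·CCC·BBC·CCC·CCC·BBC·CCC·CCC·BBC·CCC·CCC·BBC·CCC·CCC·BBC·CCC·CCC·BBC·BBC·BBC·BBC·BBC·BBC·BBC·CCC·CCC·BBC·BBC·BBC·BBC·BBC·BBC·BBC·CCC·CCC·BBC·BBC·BBC·BBC·BBC·BBC·BBC·CCC·CCC·BBC·BBC·BBC·BBC·BBC·BBC·BBC·CCC·CCC·BBC
    A ↦ ACA
    B ↦ CCC
    C ↦ BBC

A->ACA, B->CCC, C->BBC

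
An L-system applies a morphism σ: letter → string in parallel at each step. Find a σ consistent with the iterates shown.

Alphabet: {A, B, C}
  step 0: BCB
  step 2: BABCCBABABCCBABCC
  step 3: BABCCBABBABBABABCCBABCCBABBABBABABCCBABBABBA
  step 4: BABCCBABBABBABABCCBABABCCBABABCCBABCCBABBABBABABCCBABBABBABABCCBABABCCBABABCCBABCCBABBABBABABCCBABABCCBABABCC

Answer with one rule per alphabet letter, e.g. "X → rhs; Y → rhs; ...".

A->BCC, B->BA, C->BBA

  step 3 ⇒ step 4: BABCCBABBABBABABCCBABCCBABBABBABABCCBABBABBA ⇒ BA·BCC·BA·BBA·BBA·BA·BCC·BA·BA·BCC·BA·BA·BCC·BA·BCC·BA·BBA·BBA·BA·BCC·BA·BBA·BBA·BA·BCC·BA·BA·BCC·BA·BA·BCC·BA·BCC·BA·BBA·BBA·BA·BCC·BA·BA·BCC·BA·BA·BCC
    A ↦ BCC
    B ↦ BA
    C ↦ BBA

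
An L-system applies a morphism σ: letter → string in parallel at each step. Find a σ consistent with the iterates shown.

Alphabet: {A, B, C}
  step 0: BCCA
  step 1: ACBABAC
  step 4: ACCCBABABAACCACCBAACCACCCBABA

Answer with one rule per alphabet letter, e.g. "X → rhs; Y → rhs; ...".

A->C, B->AC, C->BA

  step 0 ⇒ step 1: BCCA ⇒ AC·BA·BA·C
    A ↦ C
    B ↦ AC
    C ↦ BA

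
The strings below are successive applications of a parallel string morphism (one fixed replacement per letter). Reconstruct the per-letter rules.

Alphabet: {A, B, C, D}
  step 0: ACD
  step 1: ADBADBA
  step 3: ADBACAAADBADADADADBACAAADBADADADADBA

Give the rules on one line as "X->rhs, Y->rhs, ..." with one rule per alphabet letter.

A->AD, B->CAA, C->BAD, D->BA

  step 0 ⇒ step 1: ACD ⇒ AD·BAD·BA
    A ↦ AD
    C ↦ BAD
    D ↦ BA
    B ↦ CAA  (constrained at step 1)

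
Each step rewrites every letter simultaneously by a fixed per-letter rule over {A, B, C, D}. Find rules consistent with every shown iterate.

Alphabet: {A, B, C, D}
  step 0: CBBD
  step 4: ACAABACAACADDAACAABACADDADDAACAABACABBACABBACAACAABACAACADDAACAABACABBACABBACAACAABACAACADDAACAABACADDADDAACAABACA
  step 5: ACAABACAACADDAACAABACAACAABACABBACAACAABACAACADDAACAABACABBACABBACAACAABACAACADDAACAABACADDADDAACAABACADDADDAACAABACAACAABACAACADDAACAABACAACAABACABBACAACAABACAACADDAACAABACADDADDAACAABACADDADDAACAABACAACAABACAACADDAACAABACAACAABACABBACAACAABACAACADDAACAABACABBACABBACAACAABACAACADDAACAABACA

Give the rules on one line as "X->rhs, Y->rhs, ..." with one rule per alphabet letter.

  step 4 ⇒ step 5: ACAABACAACADDAACAABACADDADDAACAABACABBACABBACAACAABACAACADDAACAABACABBACABBACAACAABACAACADDAACAABACADDADDAACAABACA ⇒ ACA·AB·ACA·ACA·DDA·ACA·AB·ACA·ACA·AB·ACA·B·B·ACA·ACA·AB·ACA·ACA·DDA·ACA·AB·ACA·B·B·ACA·B·B·ACA·ACA·AB·ACA·ACA·DDA·ACA·AB·ACA·DDA·DDA·ACA·AB·ACA·DDA·DDA·ACA·AB·ACA·ACA·AB·ACA·ACA·DDA·ACA·AB·ACA·ACA·AB·ACA·B·B·ACA·ACA·AB·ACA·ACA·DDA·ACA·AB·ACA·DDA·DDA·ACA·AB·ACA·DDA·DDA·ACA·AB·ACA·ACA·AB·ACA·ACA·DDA·ACA·AB·ACA·ACA·AB·ACA·B·B·ACA·ACA·AB·ACA·ACA·DDA·ACA·AB·ACA·B·B·ACA·B·B·ACA·ACA·AB·ACA·ACA·DDA·ACA·AB·ACA
    A ↦ ACA
    B ↦ DDA
    C ↦ AB
    D ↦ B

A->ACA, B->DDA, C->AB, D->B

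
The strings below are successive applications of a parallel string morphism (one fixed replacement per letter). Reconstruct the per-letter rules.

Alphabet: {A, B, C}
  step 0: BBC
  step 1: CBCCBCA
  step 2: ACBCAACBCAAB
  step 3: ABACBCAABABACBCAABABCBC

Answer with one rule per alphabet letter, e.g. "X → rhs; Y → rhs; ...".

A->AB, B->CBC, C->A

  step 2 ⇒ step 3: ACBCAACBCAAB ⇒ AB·A·CBC·A·AB·AB·A·CBC·A·AB·AB·CBC
    A ↦ AB
    B ↦ CBC
    C ↦ A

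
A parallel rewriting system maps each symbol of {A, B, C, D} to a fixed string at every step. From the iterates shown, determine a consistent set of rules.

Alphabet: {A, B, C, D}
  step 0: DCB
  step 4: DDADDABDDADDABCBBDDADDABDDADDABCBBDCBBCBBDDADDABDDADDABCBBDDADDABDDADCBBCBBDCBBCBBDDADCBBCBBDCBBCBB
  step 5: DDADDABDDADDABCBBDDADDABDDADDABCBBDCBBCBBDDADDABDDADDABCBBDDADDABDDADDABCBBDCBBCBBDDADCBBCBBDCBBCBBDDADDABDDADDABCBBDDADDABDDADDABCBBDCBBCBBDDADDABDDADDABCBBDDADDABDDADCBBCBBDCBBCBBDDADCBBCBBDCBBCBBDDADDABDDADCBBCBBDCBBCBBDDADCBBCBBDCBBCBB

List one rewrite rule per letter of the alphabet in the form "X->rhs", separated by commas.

A->B, B->CBB, C->D, D->DDA

  step 4 ⇒ step 5: DDADDABDDADDABCBBDDADDABDDADDABCBBDCBBCBBDDADDABDDADDABCBBDDADDABDDADCBBCBBDCBBCBBDDADCBBCBBDCBBCBB ⇒ DDA·DDA·B·DDA·DDA·B·CBB·DDA·DDA·B·DDA·DDA·B·CBB·D·CBB·CBB·DDA·DDA·B·DDA·DDA·B·CBB·DDA·DDA·B·DDA·DDA·B·CBB·D·CBB·CBB·DDA·D·CBB·CBB·D·CBB·CBB·DDA·DDA·B·DDA·DDA·B·CBB·DDA·DDA·B·DDA·DDA·B·CBB·D·CBB·CBB·DDA·DDA·B·DDA·DDA·B·CBB·DDA·DDA·B·DDA·D·CBB·CBB·D·CBB·CBB·DDA·D·CBB·CBB·D·CBB·CBB·DDA·DDA·B·DDA·D·CBB·CBB·D·CBB·CBB·DDA·D·CBB·CBB·D·CBB·CBB
    A ↦ B
    B ↦ CBB
    C ↦ D
    D ↦ DDA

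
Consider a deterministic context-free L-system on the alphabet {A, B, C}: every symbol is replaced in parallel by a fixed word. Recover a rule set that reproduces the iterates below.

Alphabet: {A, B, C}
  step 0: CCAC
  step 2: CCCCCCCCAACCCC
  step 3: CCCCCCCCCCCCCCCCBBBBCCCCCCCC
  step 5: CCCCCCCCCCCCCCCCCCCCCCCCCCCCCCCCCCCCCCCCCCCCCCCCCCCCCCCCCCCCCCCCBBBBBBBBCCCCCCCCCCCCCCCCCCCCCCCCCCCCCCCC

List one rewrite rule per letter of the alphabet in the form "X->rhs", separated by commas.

A->BB, B->A, C->CC

  step 2 ⇒ step 3: CCCCCCCCAACCCC ⇒ CC·CC·CC·CC·CC·CC·CC·CC·BB·BB·CC·CC·CC·CC
    A ↦ BB
    C ↦ CC
    B ↦ A  (constrained at step 3)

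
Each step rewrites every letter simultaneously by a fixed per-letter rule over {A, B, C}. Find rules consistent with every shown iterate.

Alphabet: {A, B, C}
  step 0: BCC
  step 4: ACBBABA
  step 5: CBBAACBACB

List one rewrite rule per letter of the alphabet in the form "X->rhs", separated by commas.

A->CB, B->A, C->B

  step 4 ⇒ step 5: ACBBABA ⇒ CB·B·A·A·CB·A·CB
    A ↦ CB
    B ↦ A
    C ↦ B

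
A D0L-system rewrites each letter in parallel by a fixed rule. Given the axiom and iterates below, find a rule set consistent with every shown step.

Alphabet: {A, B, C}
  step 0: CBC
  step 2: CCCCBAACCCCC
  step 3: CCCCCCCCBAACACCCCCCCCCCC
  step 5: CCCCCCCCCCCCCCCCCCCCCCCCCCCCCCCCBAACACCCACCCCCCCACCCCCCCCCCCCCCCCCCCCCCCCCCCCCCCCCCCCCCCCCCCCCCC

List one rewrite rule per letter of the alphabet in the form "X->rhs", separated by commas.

  step 2 ⇒ step 3: CCCCBAACCCCC ⇒ CC·CC·CC·CC·BA·AC·AC·CC·CC·CC·CC·CC
    A ↦ AC
    B ↦ BA
    C ↦ CC

A->AC, B->BA, C->CC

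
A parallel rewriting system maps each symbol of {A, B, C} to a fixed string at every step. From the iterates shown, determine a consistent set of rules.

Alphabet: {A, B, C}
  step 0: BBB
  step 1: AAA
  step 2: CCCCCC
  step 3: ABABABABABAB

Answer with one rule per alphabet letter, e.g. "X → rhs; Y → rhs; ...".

A->CC, B->A, C->AB

  step 2 ⇒ step 3: CCCCCC ⇒ AB·AB·AB·AB·AB·AB
    C ↦ AB
  step 1 ⇒ step 2: AAA ⇒ CC·CC·CC
    A ↦ CC
  step 0 ⇒ step 1: BBB ⇒ A·A·A
    B ↦ A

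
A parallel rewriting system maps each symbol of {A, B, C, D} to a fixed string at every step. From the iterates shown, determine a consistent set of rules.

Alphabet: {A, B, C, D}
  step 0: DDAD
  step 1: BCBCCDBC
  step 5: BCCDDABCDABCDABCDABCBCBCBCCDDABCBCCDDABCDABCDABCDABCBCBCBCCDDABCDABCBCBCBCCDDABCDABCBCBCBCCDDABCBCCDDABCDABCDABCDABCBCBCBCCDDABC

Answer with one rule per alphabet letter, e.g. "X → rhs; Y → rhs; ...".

A->CD, B->DA, C->BC, D->BC

  step 0 ⇒ step 1: DDAD ⇒ BC·BC·CD·BC
    A ↦ CD
    D ↦ BC
    B ↦ DA  (constrained at step 1)
    C ↦ BC  (constrained at step 1)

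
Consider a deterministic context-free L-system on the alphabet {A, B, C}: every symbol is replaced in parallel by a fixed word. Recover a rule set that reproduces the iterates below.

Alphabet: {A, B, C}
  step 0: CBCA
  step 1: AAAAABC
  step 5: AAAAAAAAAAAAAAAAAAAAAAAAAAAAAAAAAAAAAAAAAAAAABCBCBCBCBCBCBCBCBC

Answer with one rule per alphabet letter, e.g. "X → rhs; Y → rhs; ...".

A->BC, B->A, C->AA

  step 0 ⇒ step 1: CBCA ⇒ AA·A·AA·BC
    A ↦ BC
    B ↦ A
    C ↦ AA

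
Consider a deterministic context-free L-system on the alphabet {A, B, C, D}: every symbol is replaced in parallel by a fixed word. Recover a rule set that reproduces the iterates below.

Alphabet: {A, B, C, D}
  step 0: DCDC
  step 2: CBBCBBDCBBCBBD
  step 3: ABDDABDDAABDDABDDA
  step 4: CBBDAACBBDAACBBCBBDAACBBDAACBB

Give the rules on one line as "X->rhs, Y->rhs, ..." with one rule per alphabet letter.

  step 3 ⇒ step 4: ABDDABDDAABDDABDDA ⇒ CBB·D·A·A·CBB·D·A·A·CBB·CBB·D·A·A·CBB·D·A·A·CBB
    A ↦ CBB
    B ↦ D
    D ↦ A
  step 2 ⇒ step 3: CBBCBBDCBBCBBD ⇒ AB·D·D·AB·D·D·A·AB·D·D·AB·D·D·A
    C ↦ AB

A->CBB, B->D, C->AB, D->A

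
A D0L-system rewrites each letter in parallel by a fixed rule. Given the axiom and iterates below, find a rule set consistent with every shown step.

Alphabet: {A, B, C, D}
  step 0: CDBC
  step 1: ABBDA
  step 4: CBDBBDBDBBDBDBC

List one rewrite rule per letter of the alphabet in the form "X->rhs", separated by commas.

  step 0 ⇒ step 1: CDBC ⇒ A·B·BD·A
    B ↦ BD
    C ↦ A
    D ↦ B
    A ↦ C  (constrained at step 1)

A->C, B->BD, C->A, D->B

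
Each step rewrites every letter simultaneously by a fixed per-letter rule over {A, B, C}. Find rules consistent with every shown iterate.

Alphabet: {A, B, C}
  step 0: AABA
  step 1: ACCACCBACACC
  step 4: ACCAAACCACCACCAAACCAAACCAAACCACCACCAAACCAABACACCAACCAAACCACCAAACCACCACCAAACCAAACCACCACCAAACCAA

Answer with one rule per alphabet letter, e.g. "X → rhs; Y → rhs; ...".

  step 0 ⇒ step 1: AABA ⇒ ACC·ACC·BAC·ACC
    A ↦ ACC
    B ↦ BAC
    C ↦ A  (constrained at step 1)

A->ACC, B->BAC, C->A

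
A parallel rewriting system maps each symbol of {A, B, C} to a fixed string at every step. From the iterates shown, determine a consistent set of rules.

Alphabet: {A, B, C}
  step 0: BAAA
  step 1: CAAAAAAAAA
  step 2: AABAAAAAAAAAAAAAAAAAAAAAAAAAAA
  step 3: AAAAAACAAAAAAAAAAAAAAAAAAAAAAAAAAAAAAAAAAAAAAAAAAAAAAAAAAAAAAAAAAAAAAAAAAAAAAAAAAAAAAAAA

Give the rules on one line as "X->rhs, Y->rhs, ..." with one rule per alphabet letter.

A->AAA, B->C, C->AAB

  step 2 ⇒ step 3: AABAAAAAAAAAAAAAAAAAAAAAAAAAAA ⇒ AAA·AAA·C·AAA·AAA·AAA·AAA·AAA·AAA·AAA·AAA·AAA·AAA·AAA·AAA·AAA·AAA·AAA·AAA·AAA·AAA·AAA·AAA·AAA·AAA·AAA·AAA·AAA·AAA·AAA
    A ↦ AAA
    B ↦ C
  step 1 ⇒ step 2: CAAAAAAAAA ⇒ AAB·AAA·AAA·AAA·AAA·AAA·AAA·AAA·AAA·AAA
    C ↦ AAB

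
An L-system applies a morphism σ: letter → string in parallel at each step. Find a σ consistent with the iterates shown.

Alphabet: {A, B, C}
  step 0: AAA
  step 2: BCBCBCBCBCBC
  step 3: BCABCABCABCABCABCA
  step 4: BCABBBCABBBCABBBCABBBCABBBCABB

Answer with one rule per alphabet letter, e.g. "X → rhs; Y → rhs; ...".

  step 3 ⇒ step 4: BCABCABCABCABCABCA ⇒ BC·A·BB·BC·A·BB·BC·A·BB·BC·A·BB·BC·A·BB·BC·A·BB
    A ↦ BB
    B ↦ BC
    C ↦ A

A->BB, B->BC, C->A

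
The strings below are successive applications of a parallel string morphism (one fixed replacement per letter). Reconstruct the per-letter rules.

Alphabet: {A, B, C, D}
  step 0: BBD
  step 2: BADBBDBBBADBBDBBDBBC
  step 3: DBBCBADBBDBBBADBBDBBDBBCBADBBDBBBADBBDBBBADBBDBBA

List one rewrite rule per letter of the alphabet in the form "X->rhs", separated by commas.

  step 2 ⇒ step 3: BADBBDBBBADBBDBBDBBC ⇒ DBB·C·BA·DBB·DBB·BA·DBB·DBB·DBB·C·BA·DBB·DBB·BA·DBB·DBB·BA·DBB·DBB·A
    A ↦ C
    B ↦ DBB
    C ↦ A
    D ↦ BA

A->C, B->DBB, C->A, D->BA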